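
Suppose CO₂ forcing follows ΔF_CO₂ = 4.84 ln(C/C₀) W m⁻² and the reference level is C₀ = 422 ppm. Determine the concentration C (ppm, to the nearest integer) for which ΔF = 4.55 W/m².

Set 4.84 ln(C/422) = 4.55, so ln(C/422) = 4.55/4.84 = 0.94008.
Then C/422 = e^0.94008 = 2.56019, giving C = 422 × 2.56019 = 1080.40 ppm.

C ≈ 1080 ppm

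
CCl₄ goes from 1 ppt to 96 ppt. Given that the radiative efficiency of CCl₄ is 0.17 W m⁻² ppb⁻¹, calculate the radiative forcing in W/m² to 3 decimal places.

ΔF = 0.016 W/m²

CCl₄: Δ = 96 − 1 = 95 ppt = 0.095 ppb; ΔF = 0.17 × 0.095 = 0.0162 W/m².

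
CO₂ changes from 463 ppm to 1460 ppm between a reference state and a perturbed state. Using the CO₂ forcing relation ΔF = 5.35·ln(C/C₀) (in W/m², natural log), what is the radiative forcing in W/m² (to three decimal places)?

CO₂ absorption bands are partially saturated, so forcing scales with the logarithm of the concentration ratio.
CO₂: 5.35 × ln(1460/463) = 5.35 × ln(3.15335) = 5.35 × 1.14847 = 6.1443 W/m².

ΔF = 6.144 W/m²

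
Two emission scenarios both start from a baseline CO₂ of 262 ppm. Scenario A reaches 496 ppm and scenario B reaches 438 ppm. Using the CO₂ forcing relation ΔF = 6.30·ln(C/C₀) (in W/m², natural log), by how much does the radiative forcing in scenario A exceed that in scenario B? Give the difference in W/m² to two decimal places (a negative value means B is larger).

ΔF_A = 6.30 ln(496/262) = 6.30 × 0.63823 = 4.0208 W/m².
ΔF_B = 6.30 ln(438/262) = 6.30 × 0.51387 = 3.2374 W/m².
Difference: 4.0208 − 3.2374 = 0.7834 W/m².

ΔF_A − ΔF_B = 0.78 W/m²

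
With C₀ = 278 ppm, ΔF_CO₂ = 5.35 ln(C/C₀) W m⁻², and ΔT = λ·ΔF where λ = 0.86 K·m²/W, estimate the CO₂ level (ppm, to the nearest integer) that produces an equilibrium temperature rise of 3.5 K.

Required forcing: ΔF = ΔT/λ = 3.5/0.86 = 4.0698 W/m².
Then ln(C/278) = ΔF/5.35 = 4.0698/5.35 = 0.76071.
So C = 278 × e^0.76071 = 278 × 2.13979 = 594.86 ppm.

C ≈ 595 ppm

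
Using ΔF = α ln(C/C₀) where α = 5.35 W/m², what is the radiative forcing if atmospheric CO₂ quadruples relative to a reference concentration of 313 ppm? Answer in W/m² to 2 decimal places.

ΔF = 7.42 W/m²

Because the forcing depends only on the ratio C/C₀, the initial concentration does not enter.
ΔF = 5.35 × ln(4) = 5.35 × 1.38629 = 7.4167 W/m².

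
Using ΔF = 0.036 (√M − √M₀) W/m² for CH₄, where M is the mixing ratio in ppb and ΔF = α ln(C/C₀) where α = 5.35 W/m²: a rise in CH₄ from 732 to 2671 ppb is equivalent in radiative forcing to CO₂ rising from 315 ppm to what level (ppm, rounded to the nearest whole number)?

CH₄ forcing: 0.036 × (√2671 − √732) = 0.036 × (51.6817 − 27.0555) = 0.036 × 24.6262 = 0.88654 W/m².
Set 5.35 ln(C/315) = 0.88654: ln(C/315) = 0.88654/5.35 = 0.16571, so C = 315 × e^0.16571 = 315 × 1.18023 = 371.77 ppm.

C ≈ 372 ppm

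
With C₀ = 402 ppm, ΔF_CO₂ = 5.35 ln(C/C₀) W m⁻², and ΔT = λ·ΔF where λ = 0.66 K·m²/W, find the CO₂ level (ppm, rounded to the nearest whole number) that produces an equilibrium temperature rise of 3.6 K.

Required forcing: ΔF = ΔT/λ = 3.6/0.66 = 5.4545 W/m².
Then ln(C/402) = ΔF/5.35 = 5.4545/5.35 = 1.01953.
So C = 402 × e^1.01953 = 402 × 2.77189 = 1114.30 ppm.

C ≈ 1114 ppm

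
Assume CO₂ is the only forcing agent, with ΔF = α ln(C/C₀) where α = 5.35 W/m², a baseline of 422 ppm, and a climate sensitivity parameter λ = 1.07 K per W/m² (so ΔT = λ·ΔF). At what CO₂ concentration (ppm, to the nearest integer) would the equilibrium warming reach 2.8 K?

Required forcing: ΔF = ΔT/λ = 2.8/1.07 = 2.6168 W/m².
Then ln(C/422) = ΔF/5.35 = 2.6168/5.35 = 0.48912.
So C = 422 × e^0.48912 = 422 × 1.63088 = 688.23 ppm.

C ≈ 688 ppm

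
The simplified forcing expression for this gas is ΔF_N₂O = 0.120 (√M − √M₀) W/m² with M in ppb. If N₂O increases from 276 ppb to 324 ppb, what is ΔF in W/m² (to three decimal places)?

ΔF = 0.166 W/m²

N₂O: 0.120 × (√324 − √276) = 0.120 × (18.0000 − 16.6132) = 0.120 × 1.3868 = 0.1664 W/m².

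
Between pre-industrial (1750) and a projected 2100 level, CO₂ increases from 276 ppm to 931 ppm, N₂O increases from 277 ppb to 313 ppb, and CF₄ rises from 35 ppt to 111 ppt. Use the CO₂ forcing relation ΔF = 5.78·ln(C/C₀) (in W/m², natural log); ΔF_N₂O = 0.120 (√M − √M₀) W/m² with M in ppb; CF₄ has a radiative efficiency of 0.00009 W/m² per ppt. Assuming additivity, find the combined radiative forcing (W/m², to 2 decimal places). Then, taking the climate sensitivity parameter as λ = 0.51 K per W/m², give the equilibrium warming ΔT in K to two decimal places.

CO₂: 5.78 × ln(931/276) = 5.78 × ln(3.37319) = 5.78 × 1.21586 = 7.0277 W/m².
N₂O: 0.120 × (√313 − √277) = 0.120 × (17.6918 − 16.6433) = 0.120 × 1.0485 = 0.1258 W/m².
CF₄: ΔF = 0.00009 × (111 − 35) = 0.00009 × 76 = 0.0068 W/m².
Total ΔF = 7.0277 + 0.1258 + 0.0068 = 7.1603 W/m².
ΔT = λ ΔF = 0.51 × 7.16 = 3.6516 K.

ΔF = 7.16 W/m²; ΔT = 3.65 K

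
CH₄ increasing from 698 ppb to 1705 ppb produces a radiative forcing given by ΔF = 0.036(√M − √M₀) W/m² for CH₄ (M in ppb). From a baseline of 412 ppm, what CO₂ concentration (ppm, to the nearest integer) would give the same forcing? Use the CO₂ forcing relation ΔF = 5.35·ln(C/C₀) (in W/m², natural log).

CH₄ forcing: 0.036 × (√1705 − √698) = 0.036 × (41.2916 − 26.4197) = 0.036 × 14.8719 = 0.53539 W/m².
Set 5.35 ln(C/412) = 0.53539: ln(C/412) = 0.53539/5.35 = 0.10007, so C = 412 × e^0.10007 = 412 × 1.10525 = 455.36 ppm.

C ≈ 455 ppm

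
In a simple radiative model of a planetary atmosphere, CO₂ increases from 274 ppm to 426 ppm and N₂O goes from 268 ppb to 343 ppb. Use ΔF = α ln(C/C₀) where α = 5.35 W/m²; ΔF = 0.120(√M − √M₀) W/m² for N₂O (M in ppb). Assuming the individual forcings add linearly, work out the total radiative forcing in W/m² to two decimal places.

CO₂: 5.35 × ln(426/274) = 5.35 × ln(1.55474) = 5.35 × 0.44131 = 2.3610 W/m².
N₂O: 0.120 × (√343 − √268) = 0.120 × (18.5203 − 16.3707) = 0.120 × 2.1496 = 0.2580 W/m².
Total ΔF = 2.3610 + 0.2580 = 2.6190 W/m².

ΔF = 2.62 W/m²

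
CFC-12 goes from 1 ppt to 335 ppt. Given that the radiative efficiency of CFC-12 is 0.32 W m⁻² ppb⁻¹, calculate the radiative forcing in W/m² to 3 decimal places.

ΔF = 0.107 W/m²

CFC-12: Δ = 335 − 1 = 334 ppt = 0.334 ppb; ΔF = 0.32 × 0.334 = 0.1069 W/m².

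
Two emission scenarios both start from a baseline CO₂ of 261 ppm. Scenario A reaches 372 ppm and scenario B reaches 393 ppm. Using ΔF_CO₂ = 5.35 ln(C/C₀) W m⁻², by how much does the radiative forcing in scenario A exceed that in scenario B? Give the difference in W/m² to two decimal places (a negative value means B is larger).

ΔF_A = 5.35 ln(372/261) = 5.35 × 0.35437 = 1.8959 W/m².
ΔF_B = 5.35 ln(393/261) = 5.35 × 0.40929 = 2.1897 W/m².
Difference: 1.8959 − 2.1897 = -0.2938 W/m².

ΔF_A − ΔF_B = -0.29 W/m²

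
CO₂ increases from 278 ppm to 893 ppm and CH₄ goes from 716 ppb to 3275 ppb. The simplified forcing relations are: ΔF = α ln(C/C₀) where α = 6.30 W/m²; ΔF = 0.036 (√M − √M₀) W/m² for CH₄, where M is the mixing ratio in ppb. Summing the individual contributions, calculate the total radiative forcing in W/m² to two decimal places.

ΔF = 8.45 W/m²

CO₂: 6.30 × ln(893/278) = 6.30 × ln(3.21223) = 6.30 × 1.16697 = 7.3519 W/m².
CH₄: 0.036 × (√3275 − √716) = 0.036 × (57.2276 − 26.7582) = 0.036 × 30.4694 = 1.0969 W/m².
Total ΔF = 7.3519 + 1.0969 = 8.4488 W/m².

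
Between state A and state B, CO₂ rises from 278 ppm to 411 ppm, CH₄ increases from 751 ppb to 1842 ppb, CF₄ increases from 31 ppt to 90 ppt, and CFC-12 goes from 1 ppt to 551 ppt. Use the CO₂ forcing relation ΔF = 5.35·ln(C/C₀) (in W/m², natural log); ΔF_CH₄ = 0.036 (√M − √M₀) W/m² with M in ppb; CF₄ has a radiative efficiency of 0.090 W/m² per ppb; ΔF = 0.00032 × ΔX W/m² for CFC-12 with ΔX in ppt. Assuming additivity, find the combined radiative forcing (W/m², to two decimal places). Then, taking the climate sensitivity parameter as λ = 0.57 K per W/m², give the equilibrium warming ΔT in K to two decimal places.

CO₂: 5.35 × ln(411/278) = 5.35 × ln(1.47842) = 5.35 × 0.39097 = 2.0917 W/m².
CH₄: 0.036 × (√1842 − √751) = 0.036 × (42.9185 − 27.4044) = 0.036 × 15.5141 = 0.5585 W/m².
CF₄: Δ = 90 − 31 = 59 ppt = 0.059 ppb; ΔF = 0.090 × 0.059 = 0.0053 W/m².
CFC-12: ΔF = 0.00032 × (551 − 1) = 0.00032 × 550 = 0.1760 W/m².
Total ΔF = 2.0917 + 0.5585 + 0.0053 + 0.1760 = 2.8315 W/m².
ΔT = λ ΔF = 0.57 × 2.83 = 1.6131 K.

ΔF = 2.83 W/m²; ΔT = 1.61 K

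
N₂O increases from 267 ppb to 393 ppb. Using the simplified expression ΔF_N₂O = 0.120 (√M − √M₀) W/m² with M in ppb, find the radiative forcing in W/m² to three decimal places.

N₂O: 0.120 × (√393 − √267) = 0.120 × (19.8242 − 16.3401) = 0.120 × 3.4841 = 0.4181 W/m².

ΔF = 0.418 W/m²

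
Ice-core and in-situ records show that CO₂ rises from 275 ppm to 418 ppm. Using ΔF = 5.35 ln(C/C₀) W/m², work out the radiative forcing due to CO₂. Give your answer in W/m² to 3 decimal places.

CO₂: 5.35 × ln(418/275) = 5.35 × ln(1.52000) = 5.35 × 0.41871 = 2.2401 W/m².

ΔF = 2.240 W/m²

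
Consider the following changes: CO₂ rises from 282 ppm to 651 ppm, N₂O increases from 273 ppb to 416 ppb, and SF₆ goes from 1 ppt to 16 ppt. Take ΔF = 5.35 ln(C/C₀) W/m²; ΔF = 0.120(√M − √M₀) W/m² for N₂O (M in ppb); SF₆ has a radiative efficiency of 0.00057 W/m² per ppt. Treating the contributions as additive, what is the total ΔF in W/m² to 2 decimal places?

ΔF = 4.95 W/m²

CO₂: 5.35 × ln(651/282) = 5.35 × ln(2.30851) = 5.35 × 0.83660 = 4.4758 W/m².
N₂O: 0.120 × (√416 − √273) = 0.120 × (20.3961 − 16.5227) = 0.120 × 3.8734 = 0.4648 W/m².
SF₆: ΔF = 0.00057 × (16 − 1) = 0.00057 × 15 = 0.0086 W/m².
Total ΔF = 4.4758 + 0.4648 + 0.0086 = 4.9492 W/m².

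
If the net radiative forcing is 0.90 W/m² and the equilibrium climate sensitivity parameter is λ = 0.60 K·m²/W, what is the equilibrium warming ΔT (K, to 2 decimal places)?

ΔT = 0.54 K

ΔT = λ ΔF = 0.60 × 0.90 = 0.5400 K.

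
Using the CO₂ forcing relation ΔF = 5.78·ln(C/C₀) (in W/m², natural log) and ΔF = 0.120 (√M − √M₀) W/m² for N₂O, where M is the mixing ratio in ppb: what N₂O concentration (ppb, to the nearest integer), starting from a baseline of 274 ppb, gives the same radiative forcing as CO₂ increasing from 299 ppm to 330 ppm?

M ≈ 454 ppb

CO₂ forcing: 5.78 × ln(330/299) = 5.78 × 0.098649 = 0.57019 W/m².
Set 0.120(√M − √274) = 0.57019: √M = 0.57019/0.120 + √274 = 4.7516 + 16.5529 = 21.3045.
M = (21.3045)² = 453.88 ppb.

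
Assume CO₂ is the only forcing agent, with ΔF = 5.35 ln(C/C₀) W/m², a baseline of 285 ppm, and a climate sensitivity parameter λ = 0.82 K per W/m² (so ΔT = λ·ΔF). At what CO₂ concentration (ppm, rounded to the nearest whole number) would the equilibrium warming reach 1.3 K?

Required forcing: ΔF = ΔT/λ = 1.3/0.82 = 1.5854 W/m².
Then ln(C/285) = ΔF/5.35 = 1.5854/5.35 = 0.29634.
So C = 285 × e^0.29634 = 285 × 1.34493 = 383.31 ppm.

C ≈ 383 ppm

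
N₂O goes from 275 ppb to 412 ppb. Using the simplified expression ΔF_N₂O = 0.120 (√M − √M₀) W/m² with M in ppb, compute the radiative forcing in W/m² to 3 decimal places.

ΔF = 0.446 W/m²

N₂O: 0.120 × (√412 − √275) = 0.120 × (20.2978 − 16.5831) = 0.120 × 3.7147 = 0.4458 W/m².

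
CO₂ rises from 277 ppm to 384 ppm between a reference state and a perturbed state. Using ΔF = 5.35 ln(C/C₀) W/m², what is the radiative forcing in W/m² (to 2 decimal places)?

CO₂: 5.35 × ln(384/277) = 5.35 × ln(1.38628) = 5.35 × 0.32662 = 1.7474 W/m².

ΔF = 1.75 W/m²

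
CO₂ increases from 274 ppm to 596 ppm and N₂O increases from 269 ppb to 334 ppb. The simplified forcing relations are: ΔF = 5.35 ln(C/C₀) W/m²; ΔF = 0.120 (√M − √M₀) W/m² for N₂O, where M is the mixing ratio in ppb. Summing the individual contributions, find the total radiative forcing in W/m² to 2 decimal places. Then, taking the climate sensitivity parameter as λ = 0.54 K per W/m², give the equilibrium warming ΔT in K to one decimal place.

ΔF = 4.38 W/m²; ΔT = 2.4 K

CO₂: 5.35 × ln(596/274) = 5.35 × ln(2.17518) = 5.35 × 0.77711 = 4.1575 W/m².
N₂O: 0.120 × (√334 − √269) = 0.120 × (18.2757 − 16.4012) = 0.120 × 1.8745 = 0.2249 W/m².
Total ΔF = 4.1575 + 0.2249 = 4.3824 W/m².
ΔT = λ ΔF = 0.54 × 4.38 = 2.3652 K.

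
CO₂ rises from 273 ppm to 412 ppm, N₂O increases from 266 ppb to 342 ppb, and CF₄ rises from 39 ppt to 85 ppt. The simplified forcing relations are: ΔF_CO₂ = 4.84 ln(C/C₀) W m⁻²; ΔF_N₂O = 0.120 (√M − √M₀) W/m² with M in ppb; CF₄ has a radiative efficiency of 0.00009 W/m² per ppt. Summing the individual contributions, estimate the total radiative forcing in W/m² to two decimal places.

CO₂: 4.84 × ln(412/273) = 4.84 × ln(1.50916) = 4.84 × 0.41155 = 1.9919 W/m².
N₂O: 0.120 × (√342 − √266) = 0.120 × (18.4932 − 16.3095) = 0.120 × 2.1837 = 0.2620 W/m².
CF₄: ΔF = 0.00009 × (85 − 39) = 0.00009 × 46 = 0.0041 W/m².
Total ΔF = 1.9919 + 0.2620 + 0.0041 = 2.2580 W/m².

ΔF = 2.26 W/m²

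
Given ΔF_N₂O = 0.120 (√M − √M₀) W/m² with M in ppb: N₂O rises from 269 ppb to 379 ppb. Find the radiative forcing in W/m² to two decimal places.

N₂O: 0.120 × (√379 − √269) = 0.120 × (19.4679 − 16.4012) = 0.120 × 3.0667 = 0.3680 W/m².

ΔF = 0.37 W/m²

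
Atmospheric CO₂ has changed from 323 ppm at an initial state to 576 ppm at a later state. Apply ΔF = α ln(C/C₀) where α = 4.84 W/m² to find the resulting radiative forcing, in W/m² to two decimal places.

CO₂: 4.84 × ln(576/323) = 4.84 × ln(1.78328) = 4.84 × 0.57845 = 2.7997 W/m².

ΔF = 2.80 W/m²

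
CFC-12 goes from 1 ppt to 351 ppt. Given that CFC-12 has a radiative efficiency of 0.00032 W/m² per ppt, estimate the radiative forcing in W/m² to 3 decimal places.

ΔF = 0.112 W/m²

CFC-12: ΔF = 0.00032 × (351 − 1) = 0.00032 × 350 = 0.1120 W/m².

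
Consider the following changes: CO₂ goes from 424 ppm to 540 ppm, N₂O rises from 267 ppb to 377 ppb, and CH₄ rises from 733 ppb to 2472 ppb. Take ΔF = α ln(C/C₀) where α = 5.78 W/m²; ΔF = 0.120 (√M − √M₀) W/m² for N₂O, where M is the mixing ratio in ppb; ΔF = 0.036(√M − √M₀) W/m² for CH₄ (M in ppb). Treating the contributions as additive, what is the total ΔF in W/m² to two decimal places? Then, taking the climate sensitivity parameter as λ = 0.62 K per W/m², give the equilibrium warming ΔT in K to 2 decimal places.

ΔF = 2.58 W/m²; ΔT = 1.60 K

CO₂: 5.78 × ln(540/424) = 5.78 × ln(1.27358) = 5.78 × 0.24183 = 1.3978 W/m².
N₂O: 0.120 × (√377 − √267) = 0.120 × (19.4165 − 16.3401) = 0.120 × 3.0764 = 0.3692 W/m².
CH₄: 0.036 × (√2472 − √733) = 0.036 × (49.7192 − 27.0740) = 0.036 × 22.6452 = 0.8152 W/m².
Total ΔF = 1.3978 + 0.3692 + 0.8152 = 2.5822 W/m².
ΔT = λ ΔF = 0.62 × 2.58 = 1.5996 K.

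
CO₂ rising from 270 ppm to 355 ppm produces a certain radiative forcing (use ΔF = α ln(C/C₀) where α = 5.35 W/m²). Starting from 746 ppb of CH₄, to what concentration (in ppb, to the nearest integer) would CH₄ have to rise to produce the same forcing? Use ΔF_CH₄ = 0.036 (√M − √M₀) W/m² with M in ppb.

M ≈ 4622 ppb

CO₂ forcing: 5.35 × ln(355/270) = 5.35 × 0.273696 = 1.46427 W/m².
Set 0.036(√M − √746) = 1.46427: √M = 1.46427/0.036 + √746 = 40.6742 + 27.3130 = 67.9872.
M = (67.9872)² = 4622.26 ppb.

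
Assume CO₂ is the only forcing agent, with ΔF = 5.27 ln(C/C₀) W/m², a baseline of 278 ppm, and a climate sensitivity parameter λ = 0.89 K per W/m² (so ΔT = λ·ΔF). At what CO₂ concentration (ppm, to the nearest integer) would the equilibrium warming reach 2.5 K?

C ≈ 474 ppm

Required forcing: ΔF = ΔT/λ = 2.5/0.89 = 2.8090 W/m².
Then ln(C/278) = ΔF/5.27 = 2.8090/5.27 = 0.53302.
So C = 278 × e^0.53302 = 278 × 1.70407 = 473.73 ppm.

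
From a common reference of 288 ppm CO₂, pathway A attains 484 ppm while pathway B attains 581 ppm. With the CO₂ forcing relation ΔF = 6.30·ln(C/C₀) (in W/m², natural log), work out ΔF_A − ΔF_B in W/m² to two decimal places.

ΔF_A = 6.30 ln(484/288) = 6.30 × 0.51912 = 3.2705 W/m².
ΔF_B = 6.30 ln(581/288) = 6.30 × 0.70179 = 4.4213 W/m².
Difference: 3.2705 − 4.4213 = -1.1508 W/m².
(Equivalently, ΔF_A − ΔF_B = 6.30 ln(484/581) = 6.30 × -0.18267 = -1.1508 W/m².)

ΔF_A − ΔF_B = -1.15 W/m²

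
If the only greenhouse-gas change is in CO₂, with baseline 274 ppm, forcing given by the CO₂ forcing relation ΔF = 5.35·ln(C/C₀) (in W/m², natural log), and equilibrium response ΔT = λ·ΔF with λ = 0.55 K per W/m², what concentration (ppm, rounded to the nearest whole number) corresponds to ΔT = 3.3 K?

C ≈ 841 ppm

Required forcing: ΔF = ΔT/λ = 3.3/0.55 = 6.0000 W/m².
Then ln(C/274) = ΔF/5.35 = 6.0000/5.35 = 1.12150.
So C = 274 × e^1.12150 = 274 × 3.06945 = 841.03 ppm.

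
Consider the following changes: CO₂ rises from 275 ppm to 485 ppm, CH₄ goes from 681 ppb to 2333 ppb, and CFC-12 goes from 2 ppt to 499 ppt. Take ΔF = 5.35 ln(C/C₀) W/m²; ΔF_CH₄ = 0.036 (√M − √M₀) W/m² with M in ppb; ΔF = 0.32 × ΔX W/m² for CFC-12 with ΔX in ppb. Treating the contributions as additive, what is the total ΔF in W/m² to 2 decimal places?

ΔF = 3.99 W/m²

CO₂: 5.35 × ln(485/275) = 5.35 × ln(1.76364) = 5.35 × 0.56738 = 3.0355 W/m².
CH₄: 0.036 × (√2333 − √681) = 0.036 × (48.3011 − 26.0960) = 0.036 × 22.2051 = 0.7994 W/m².
CFC-12: Δ = 499 − 2 = 497 ppt = 0.497 ppb; ΔF = 0.32 × 0.497 = 0.1590 W/m².
Total ΔF = 3.0355 + 0.7994 + 0.1590 = 3.9939 W/m².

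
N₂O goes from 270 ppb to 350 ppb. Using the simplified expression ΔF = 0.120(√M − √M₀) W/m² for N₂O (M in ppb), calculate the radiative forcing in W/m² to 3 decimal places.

N₂O: 0.120 × (√350 − √270) = 0.120 × (18.7083 − 16.4317) = 0.120 × 2.2766 = 0.2732 W/m².

ΔF = 0.273 W/m²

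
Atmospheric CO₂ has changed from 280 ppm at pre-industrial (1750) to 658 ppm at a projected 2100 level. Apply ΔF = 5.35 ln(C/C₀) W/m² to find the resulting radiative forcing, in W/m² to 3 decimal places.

ΔF = 4.571 W/m²

CO₂: 5.35 × ln(658/280) = 5.35 × ln(2.35000) = 5.35 × 0.85442 = 4.5711 W/m².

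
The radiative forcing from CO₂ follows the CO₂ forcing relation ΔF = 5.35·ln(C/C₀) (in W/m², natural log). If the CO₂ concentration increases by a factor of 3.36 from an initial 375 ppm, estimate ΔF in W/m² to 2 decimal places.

ΔF = 5.35 × ln(3.36) = 5.35 × 1.21194 = 6.4839 W/m².

ΔF = 6.48 W/m²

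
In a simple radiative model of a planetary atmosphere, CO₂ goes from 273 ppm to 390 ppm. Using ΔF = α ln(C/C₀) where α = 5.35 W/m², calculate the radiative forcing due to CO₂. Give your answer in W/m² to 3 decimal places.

ΔF = 1.908 W/m²

CO₂ absorption bands are partially saturated, so forcing scales with the logarithm of the concentration ratio.
CO₂: 5.35 × ln(390/273) = 5.35 × ln(1.42857) = 5.35 × 0.35667 = 1.9082 W/m².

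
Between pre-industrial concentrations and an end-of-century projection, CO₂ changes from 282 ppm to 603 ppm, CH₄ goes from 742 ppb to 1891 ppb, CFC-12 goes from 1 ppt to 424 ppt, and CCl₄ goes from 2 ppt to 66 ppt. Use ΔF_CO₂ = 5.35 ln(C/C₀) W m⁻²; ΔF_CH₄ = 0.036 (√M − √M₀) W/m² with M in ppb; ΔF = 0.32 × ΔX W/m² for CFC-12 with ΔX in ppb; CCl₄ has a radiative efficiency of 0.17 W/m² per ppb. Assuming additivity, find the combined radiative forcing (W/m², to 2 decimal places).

ΔF = 4.80 W/m²

CO₂: 5.35 × ln(603/282) = 5.35 × ln(2.13830) = 5.35 × 0.76001 = 4.0661 W/m².
CH₄: 0.036 × (√1891 − √742) = 0.036 × (43.4856 − 27.2397) = 0.036 × 16.2459 = 0.5849 W/m².
CFC-12: Δ = 424 − 1 = 423 ppt = 0.423 ppb; ΔF = 0.32 × 0.423 = 0.1354 W/m².
CCl₄: Δ = 66 − 2 = 64 ppt = 0.064 ppb; ΔF = 0.17 × 0.064 = 0.0109 W/m².
Total ΔF = 4.0661 + 0.5849 + 0.1354 + 0.0109 = 4.7973 W/m².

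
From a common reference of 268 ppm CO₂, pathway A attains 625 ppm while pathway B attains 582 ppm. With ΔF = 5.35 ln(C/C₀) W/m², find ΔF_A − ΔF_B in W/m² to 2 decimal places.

ΔF_A = 5.35 ln(625/268) = 5.35 × 0.84676 = 4.5302 W/m².
ΔF_B = 5.35 ln(582/268) = 5.35 × 0.77548 = 4.1488 W/m².
Difference: 4.5302 − 4.1488 = 0.3814 W/m².

ΔF_A − ΔF_B = 0.38 W/m²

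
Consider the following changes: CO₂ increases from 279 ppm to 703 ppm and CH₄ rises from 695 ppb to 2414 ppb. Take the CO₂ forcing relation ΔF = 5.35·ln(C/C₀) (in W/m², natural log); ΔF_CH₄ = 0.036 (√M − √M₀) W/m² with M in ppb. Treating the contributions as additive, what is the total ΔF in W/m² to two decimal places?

CO₂: 5.35 × ln(703/279) = 5.35 × ln(2.51971) = 5.35 × 0.92414 = 4.9441 W/m².
CH₄: 0.036 × (√2414 − √695) = 0.036 × (49.1325 − 26.3629) = 0.036 × 22.7696 = 0.8197 W/m².
Total ΔF = 4.9441 + 0.8197 = 5.7638 W/m².

ΔF = 5.76 W/m²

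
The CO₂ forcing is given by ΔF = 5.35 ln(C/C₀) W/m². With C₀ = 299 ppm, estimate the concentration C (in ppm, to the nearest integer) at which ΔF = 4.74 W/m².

C ≈ 725 ppm

Set 5.35 ln(C/299) = 4.74, so ln(C/299) = 4.74/5.35 = 0.88598.
Then C/299 = e^0.88598 = 2.42536, giving C = 299 × 2.42536 = 725.18 ppm.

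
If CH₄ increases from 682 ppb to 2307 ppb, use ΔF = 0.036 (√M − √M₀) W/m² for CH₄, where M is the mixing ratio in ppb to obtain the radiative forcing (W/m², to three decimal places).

ΔF = 0.789 W/m²

CH₄: 0.036 × (√2307 − √682) = 0.036 × (48.0312 − 26.1151) = 0.036 × 21.9161 = 0.7890 W/m².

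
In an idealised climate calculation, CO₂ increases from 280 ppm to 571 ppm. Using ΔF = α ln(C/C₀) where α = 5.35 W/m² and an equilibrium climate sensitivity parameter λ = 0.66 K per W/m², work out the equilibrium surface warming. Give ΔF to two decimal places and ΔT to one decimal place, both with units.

ΔF = 3.81 W/m²; ΔT = 2.5 K

CO₂: 5.35 × ln(571/280) = 5.35 × ln(2.03929) = 5.35 × 0.71260 = 3.8124 W/m².
ΔT = λ ΔF = 0.66 × 3.81 = 2.5146 K.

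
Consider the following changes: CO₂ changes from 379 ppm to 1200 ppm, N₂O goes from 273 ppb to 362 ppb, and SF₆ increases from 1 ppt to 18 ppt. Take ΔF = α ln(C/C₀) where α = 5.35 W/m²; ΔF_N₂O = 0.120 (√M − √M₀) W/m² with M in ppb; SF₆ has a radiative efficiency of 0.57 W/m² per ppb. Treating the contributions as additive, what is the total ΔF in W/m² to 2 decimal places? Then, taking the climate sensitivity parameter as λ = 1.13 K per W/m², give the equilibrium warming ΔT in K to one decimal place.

ΔF = 6.48 W/m²; ΔT = 7.3 K

CO₂: 5.35 × ln(1200/379) = 5.35 × ln(3.16623) = 5.35 × 1.15254 = 6.1661 W/m².
N₂O: 0.120 × (√362 − √273) = 0.120 × (19.0263 − 16.5227) = 0.120 × 2.5036 = 0.3004 W/m².
SF₆: Δ = 18 − 1 = 17 ppt = 0.017 ppb; ΔF = 0.57 × 0.017 = 0.0097 W/m².
Total ΔF = 6.1661 + 0.3004 + 0.0097 = 6.4762 W/m².
ΔT = λ ΔF = 1.13 × 6.48 = 7.3224 K.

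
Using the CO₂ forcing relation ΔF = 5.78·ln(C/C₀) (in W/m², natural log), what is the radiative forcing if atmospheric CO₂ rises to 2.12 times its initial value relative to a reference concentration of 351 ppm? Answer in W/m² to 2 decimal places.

ΔF = 4.34 W/m²

Because the forcing depends only on the ratio C/C₀, the initial concentration does not enter.
ΔF = 5.78 × ln(2.12) = 5.78 × 0.75142 = 4.3432 W/m².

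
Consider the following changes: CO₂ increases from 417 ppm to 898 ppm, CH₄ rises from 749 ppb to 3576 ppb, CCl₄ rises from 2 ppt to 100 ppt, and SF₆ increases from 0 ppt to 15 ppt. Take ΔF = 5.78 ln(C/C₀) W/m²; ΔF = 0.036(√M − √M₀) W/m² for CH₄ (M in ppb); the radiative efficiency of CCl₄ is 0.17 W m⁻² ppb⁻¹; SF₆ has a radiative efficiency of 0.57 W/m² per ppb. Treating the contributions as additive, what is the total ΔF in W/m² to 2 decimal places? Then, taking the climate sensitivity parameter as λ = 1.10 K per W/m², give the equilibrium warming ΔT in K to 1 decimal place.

CO₂: 5.78 × ln(898/417) = 5.78 × ln(2.15348) = 5.78 × 0.76709 = 4.4338 W/m².
CH₄: 0.036 × (√3576 − √749) = 0.036 × (59.7997 − 27.3679) = 0.036 × 32.4318 = 1.1675 W/m².
CCl₄: Δ = 100 − 2 = 98 ppt = 0.098 ppb; ΔF = 0.17 × 0.098 = 0.0167 W/m².
SF₆: Δ = 15 − 0 = 15 ppt = 0.015 ppb; ΔF = 0.57 × 0.015 = 0.0086 W/m².
Total ΔF = 4.4338 + 1.1675 + 0.0167 + 0.0086 = 5.6266 W/m².
ΔT = λ ΔF = 1.10 × 5.63 = 6.1930 K.

ΔF = 5.63 W/m²; ΔT = 6.2 K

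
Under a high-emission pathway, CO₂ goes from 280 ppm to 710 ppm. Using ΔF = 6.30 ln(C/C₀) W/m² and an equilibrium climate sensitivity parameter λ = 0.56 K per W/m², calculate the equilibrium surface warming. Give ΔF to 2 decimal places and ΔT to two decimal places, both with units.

CO₂: 6.30 × ln(710/280) = 6.30 × ln(2.53571) = 6.30 × 0.93047 = 5.8620 W/m².
ΔT = λ ΔF = 0.56 × 5.86 = 3.2816 K.

ΔF = 5.86 W/m²; ΔT = 3.28 K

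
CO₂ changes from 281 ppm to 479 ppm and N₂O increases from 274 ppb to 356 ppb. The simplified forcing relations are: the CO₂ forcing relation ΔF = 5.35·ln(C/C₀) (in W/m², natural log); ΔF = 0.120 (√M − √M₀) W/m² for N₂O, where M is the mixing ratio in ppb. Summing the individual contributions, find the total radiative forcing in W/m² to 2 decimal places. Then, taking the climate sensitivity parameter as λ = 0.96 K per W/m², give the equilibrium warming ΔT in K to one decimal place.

CO₂: 5.35 × ln(479/281) = 5.35 × ln(1.70463) = 5.35 × 0.53335 = 2.8534 W/m².
N₂O: 0.120 × (√356 − √274) = 0.120 × (18.8680 − 16.5529) = 0.120 × 2.3151 = 0.2778 W/m².
Total ΔF = 2.8534 + 0.2778 = 3.1312 W/m².
ΔT = λ ΔF = 0.96 × 3.13 = 3.0048 K.

ΔF = 3.13 W/m²; ΔT = 3.0 K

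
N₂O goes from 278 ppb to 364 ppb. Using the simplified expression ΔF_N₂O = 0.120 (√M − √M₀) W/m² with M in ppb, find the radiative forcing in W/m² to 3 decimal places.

N₂O: 0.120 × (√364 − √278) = 0.120 × (19.0788 − 16.6733) = 0.120 × 2.4055 = 0.2887 W/m².

ΔF = 0.289 W/m²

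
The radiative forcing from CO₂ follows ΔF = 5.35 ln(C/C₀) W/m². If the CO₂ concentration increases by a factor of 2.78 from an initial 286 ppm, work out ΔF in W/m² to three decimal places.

Because the forcing depends only on the ratio C/C₀, the initial concentration does not enter.
ΔF = 5.35 × ln(2.78) = 5.35 × 1.02245 = 5.4701 W/m².

ΔF = 5.470 W/m²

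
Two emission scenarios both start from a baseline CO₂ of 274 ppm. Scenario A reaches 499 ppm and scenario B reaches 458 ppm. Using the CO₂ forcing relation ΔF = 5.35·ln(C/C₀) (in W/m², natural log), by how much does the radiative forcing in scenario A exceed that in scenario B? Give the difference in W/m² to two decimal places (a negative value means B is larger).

ΔF_A = 5.35 ln(499/274) = 5.35 × 0.59948 = 3.2072 W/m².
ΔF_B = 5.35 ln(458/274) = 5.35 × 0.51374 = 2.7485 W/m².
Difference: 3.2072 − 2.7485 = 0.4587 W/m².
(Equivalently, ΔF_A − ΔF_B = 5.35 ln(499/458) = 5.35 × 0.08574 = 0.4587 W/m².)

ΔF_A − ΔF_B = 0.46 W/m²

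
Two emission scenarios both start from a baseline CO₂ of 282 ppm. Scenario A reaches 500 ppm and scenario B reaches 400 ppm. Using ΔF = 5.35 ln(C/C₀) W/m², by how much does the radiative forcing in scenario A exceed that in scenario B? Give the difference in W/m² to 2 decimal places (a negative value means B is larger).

ΔF_A − ΔF_B = 1.19 W/m²

ΔF_A = 5.35 ln(500/282) = 5.35 × 0.57270 = 3.0639 W/m².
ΔF_B = 5.35 ln(400/282) = 5.35 × 0.34956 = 1.8701 W/m².
Difference: 3.0639 − 1.8701 = 1.1938 W/m².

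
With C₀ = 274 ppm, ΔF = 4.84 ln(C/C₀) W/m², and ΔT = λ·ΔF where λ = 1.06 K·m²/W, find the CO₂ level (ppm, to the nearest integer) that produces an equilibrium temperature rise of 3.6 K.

Required forcing: ΔF = ΔT/λ = 3.6/1.06 = 3.3962 W/m².
Then ln(C/274) = ΔF/4.84 = 3.3962/4.84 = 0.70169.
So C = 274 × e^0.70169 = 274 × 2.01716 = 552.70 ppm.

C ≈ 553 ppm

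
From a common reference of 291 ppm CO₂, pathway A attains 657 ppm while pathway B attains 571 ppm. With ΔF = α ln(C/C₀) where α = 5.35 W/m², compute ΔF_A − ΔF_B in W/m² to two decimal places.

ΔF_A − ΔF_B = 0.75 W/m²

ΔF_A = 5.35 ln(657/291) = 5.35 × 0.81436 = 4.3568 W/m².
ΔF_B = 5.35 ln(571/291) = 5.35 × 0.67407 = 3.6063 W/m².
Difference: 4.3568 − 3.6063 = 0.7505 W/m².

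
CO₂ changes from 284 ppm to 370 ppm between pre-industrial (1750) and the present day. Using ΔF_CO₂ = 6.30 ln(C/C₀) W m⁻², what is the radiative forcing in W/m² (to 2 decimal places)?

ΔF = 1.67 W/m²

CO₂: 6.30 × ln(370/284) = 6.30 × ln(1.30282) = 6.30 × 0.26453 = 1.6665 W/m².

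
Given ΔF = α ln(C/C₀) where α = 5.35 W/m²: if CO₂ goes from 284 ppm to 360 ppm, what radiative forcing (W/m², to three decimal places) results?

ΔF = 1.269 W/m²

CO₂ absorption bands are partially saturated, so forcing scales with the logarithm of the concentration ratio.
CO₂: 5.35 × ln(360/284) = 5.35 × ln(1.26761) = 5.35 × 0.23713 = 1.2686 W/m².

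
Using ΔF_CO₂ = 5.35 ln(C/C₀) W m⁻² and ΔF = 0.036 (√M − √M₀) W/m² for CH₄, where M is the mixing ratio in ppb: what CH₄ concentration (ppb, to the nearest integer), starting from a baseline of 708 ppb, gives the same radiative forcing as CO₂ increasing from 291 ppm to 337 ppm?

CO₂ forcing: 5.35 × ln(337/291) = 5.35 × 0.146760 = 0.78517 W/m².
Set 0.036(√M − √708) = 0.78517: √M = 0.78517/0.036 + √708 = 21.8103 + 26.6083 = 48.4186.
M = (48.4186)² = 2344.36 ppb.

M ≈ 2344 ppb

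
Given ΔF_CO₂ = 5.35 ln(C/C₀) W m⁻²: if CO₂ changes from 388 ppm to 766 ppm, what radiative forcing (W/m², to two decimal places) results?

ΔF = 3.64 W/m²

CO₂ absorption bands are partially saturated, so forcing scales with the logarithm of the concentration ratio.
CO₂: 5.35 × ln(766/388) = 5.35 × ln(1.97423) = 5.35 × 0.68018 = 3.6390 W/m².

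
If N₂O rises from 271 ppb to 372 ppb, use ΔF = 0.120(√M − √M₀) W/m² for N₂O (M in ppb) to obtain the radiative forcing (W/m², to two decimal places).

ΔF = 0.34 W/m²

N₂O: 0.120 × (√372 − √271) = 0.120 × (19.2873 − 16.4621) = 0.120 × 2.8252 = 0.3390 W/m².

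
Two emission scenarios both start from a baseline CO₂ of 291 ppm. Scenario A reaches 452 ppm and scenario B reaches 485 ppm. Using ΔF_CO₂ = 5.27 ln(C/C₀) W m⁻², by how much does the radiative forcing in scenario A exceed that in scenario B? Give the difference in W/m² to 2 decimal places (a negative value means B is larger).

ΔF_A − ΔF_B = -0.37 W/m²

ΔF_A = 5.27 ln(452/291) = 5.27 × 0.44036 = 2.3207 W/m².
ΔF_B = 5.27 ln(485/291) = 5.27 × 0.51083 = 2.6921 W/m².
Difference: 2.3207 − 2.6921 = -0.3714 W/m².
(Equivalently, ΔF_A − ΔF_B = 5.27 ln(452/485) = 5.27 × -0.07047 = -0.3714 W/m².)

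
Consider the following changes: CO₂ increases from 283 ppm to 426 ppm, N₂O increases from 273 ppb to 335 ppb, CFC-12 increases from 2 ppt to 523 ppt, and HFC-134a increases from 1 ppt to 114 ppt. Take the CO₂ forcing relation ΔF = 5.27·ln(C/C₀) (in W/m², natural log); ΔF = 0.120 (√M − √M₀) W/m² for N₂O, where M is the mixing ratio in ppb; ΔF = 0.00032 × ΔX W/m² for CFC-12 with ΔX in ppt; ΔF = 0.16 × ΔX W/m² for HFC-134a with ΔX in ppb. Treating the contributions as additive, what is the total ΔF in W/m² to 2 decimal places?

ΔF = 2.55 W/m²

CO₂: 5.27 × ln(426/283) = 5.27 × ln(1.50530) = 5.27 × 0.40899 = 2.1554 W/m².
N₂O: 0.120 × (√335 − √273) = 0.120 × (18.3030 − 16.5227) = 0.120 × 1.7803 = 0.2136 W/m².
CFC-12: ΔF = 0.00032 × (523 − 2) = 0.00032 × 521 = 0.1667 W/m².
HFC-134a: Δ = 114 − 1 = 113 ppt = 0.113 ppb; ΔF = 0.16 × 0.113 = 0.0181 W/m².
Total ΔF = 2.1554 + 0.2136 + 0.1667 + 0.0181 = 2.5538 W/m².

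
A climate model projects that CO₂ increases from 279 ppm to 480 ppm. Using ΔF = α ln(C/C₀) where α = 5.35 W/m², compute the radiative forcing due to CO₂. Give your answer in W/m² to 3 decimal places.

CO₂: 5.35 × ln(480/279) = 5.35 × ln(1.72043) = 5.35 × 0.54257 = 2.9027 W/m².

ΔF = 2.903 W/m²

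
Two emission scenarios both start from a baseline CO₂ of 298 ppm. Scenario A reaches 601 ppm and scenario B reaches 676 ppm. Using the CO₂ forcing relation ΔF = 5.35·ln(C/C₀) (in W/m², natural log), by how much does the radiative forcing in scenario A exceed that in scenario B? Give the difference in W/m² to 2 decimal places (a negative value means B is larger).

ΔF_A − ΔF_B = -0.63 W/m²

ΔF_A = 5.35 ln(601/298) = 5.35 × 0.70150 = 3.7530 W/m².
ΔF_B = 5.35 ln(676/298) = 5.35 × 0.81910 = 4.3822 W/m².
Difference: 3.7530 − 4.3822 = -0.6292 W/m².
(Equivalently, ΔF_A − ΔF_B = 5.35 ln(601/676) = 5.35 × -0.11760 = -0.6292 W/m².)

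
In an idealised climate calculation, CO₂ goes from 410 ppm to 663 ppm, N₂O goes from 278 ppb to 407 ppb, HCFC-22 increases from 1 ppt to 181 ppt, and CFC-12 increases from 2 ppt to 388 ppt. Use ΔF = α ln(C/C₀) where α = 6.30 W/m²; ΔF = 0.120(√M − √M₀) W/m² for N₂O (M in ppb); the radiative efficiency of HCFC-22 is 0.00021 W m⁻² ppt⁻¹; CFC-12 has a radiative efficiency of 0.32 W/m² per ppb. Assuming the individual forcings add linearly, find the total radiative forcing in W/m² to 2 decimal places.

CO₂: 6.30 × ln(663/410) = 6.30 × ln(1.61707) = 6.30 × 0.48062 = 3.0279 W/m².
N₂O: 0.120 × (√407 − √278) = 0.120 × (20.1742 − 16.6733) = 0.120 × 3.5009 = 0.4201 W/m².
HCFC-22: ΔF = 0.00021 × (181 − 1) = 0.00021 × 180 = 0.0378 W/m².
CFC-12: Δ = 388 − 2 = 386 ppt = 0.386 ppb; ΔF = 0.32 × 0.386 = 0.1235 W/m².
Total ΔF = 3.0279 + 0.4201 + 0.0378 + 0.1235 = 3.6093 W/m².

ΔF = 3.61 W/m²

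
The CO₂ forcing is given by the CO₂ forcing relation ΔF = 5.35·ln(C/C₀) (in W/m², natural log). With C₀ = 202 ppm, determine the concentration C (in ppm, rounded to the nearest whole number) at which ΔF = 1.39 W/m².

Set 5.35 ln(C/202) = 1.39, so ln(C/202) = 1.39/5.35 = 0.25981.
Then C/202 = e^0.25981 = 1.29668, giving C = 202 × 1.29668 = 261.93 ppm.

C ≈ 262 ppm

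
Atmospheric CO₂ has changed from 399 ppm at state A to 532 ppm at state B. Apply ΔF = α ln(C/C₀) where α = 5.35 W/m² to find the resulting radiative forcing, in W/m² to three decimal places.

CO₂: 5.35 × ln(532/399) = 5.35 × ln(1.33333) = 5.35 × 0.28768 = 1.5391 W/m².

ΔF = 1.539 W/m²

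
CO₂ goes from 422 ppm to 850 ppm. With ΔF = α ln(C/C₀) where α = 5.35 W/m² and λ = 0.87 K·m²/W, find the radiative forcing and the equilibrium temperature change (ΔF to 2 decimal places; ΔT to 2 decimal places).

CO₂: 5.35 × ln(850/422) = 5.35 × ln(2.01422) = 5.35 × 0.70023 = 3.7462 W/m².
ΔT = λ ΔF = 0.87 × 3.75 = 3.2625 K.

ΔF = 3.75 W/m²; ΔT = 3.26 K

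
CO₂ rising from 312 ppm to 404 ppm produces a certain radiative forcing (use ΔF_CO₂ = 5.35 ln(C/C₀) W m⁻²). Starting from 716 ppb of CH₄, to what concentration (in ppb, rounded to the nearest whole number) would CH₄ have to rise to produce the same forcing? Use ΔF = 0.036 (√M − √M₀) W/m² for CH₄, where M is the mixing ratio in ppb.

M ≈ 4246 ppb

CO₂ forcing: 5.35 × ln(404/312) = 5.35 × 0.258412 = 1.38250 W/m².
Set 0.036(√M − √716) = 1.38250: √M = 1.38250/0.036 + √716 = 38.4028 + 26.7582 = 65.1610.
M = (65.1610)² = 4245.96 ppb.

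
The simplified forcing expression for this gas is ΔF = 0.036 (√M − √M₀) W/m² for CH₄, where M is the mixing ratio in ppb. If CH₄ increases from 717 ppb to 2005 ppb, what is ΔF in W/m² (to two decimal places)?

CH₄: 0.036 × (√2005 − √717) = 0.036 × (44.7772 − 26.7769) = 0.036 × 18.0003 = 0.6480 W/m².

ΔF = 0.65 W/m²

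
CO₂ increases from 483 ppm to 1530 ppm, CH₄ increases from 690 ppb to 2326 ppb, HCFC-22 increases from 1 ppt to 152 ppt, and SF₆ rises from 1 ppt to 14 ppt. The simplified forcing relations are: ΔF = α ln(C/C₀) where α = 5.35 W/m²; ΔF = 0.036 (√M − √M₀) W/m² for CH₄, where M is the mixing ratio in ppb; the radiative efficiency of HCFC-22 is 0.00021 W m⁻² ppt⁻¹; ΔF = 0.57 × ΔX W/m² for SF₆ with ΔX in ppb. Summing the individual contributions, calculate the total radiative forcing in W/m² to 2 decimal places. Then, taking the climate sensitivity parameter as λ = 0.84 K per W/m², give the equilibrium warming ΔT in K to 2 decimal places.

ΔF = 7.00 W/m²; ΔT = 5.88 K

CO₂: 5.35 × ln(1530/483) = 5.35 × ln(3.16770) = 5.35 × 1.15301 = 6.1686 W/m².
CH₄: 0.036 × (√2326 − √690) = 0.036 × (48.2286 − 26.2679) = 0.036 × 21.9607 = 0.7906 W/m².
HCFC-22: ΔF = 0.00021 × (152 − 1) = 0.00021 × 151 = 0.0317 W/m².
SF₆: Δ = 14 − 1 = 13 ppt = 0.013 ppb; ΔF = 0.57 × 0.013 = 0.0074 W/m².
Total ΔF = 6.1686 + 0.7906 + 0.0317 + 0.0074 = 6.9983 W/m².
ΔT = λ ΔF = 0.84 × 7.00 = 5.8800 K.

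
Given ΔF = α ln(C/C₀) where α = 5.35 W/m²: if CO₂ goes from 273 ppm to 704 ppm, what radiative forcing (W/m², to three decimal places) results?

ΔF = 5.068 W/m²

CO₂ absorption bands are partially saturated, so forcing scales with the logarithm of the concentration ratio.
CO₂: 5.35 × ln(704/273) = 5.35 × ln(2.57875) = 5.35 × 0.94730 = 5.0681 W/m².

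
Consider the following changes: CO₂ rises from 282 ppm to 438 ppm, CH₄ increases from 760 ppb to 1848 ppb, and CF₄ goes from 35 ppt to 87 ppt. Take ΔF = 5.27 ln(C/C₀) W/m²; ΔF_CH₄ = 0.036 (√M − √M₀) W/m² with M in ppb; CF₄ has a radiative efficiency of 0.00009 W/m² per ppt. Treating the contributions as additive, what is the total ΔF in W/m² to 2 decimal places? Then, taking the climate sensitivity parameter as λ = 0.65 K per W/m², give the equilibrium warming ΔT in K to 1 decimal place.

ΔF = 2.88 W/m²; ΔT = 1.9 K

CO₂: 5.27 × ln(438/282) = 5.27 × ln(1.55319) = 5.27 × 0.44031 = 2.3204 W/m².
CH₄: 0.036 × (√1848 − √760) = 0.036 × (42.9884 − 27.5681) = 0.036 × 15.4203 = 0.5551 W/m².
CF₄: ΔF = 0.00009 × (87 − 35) = 0.00009 × 52 = 0.0047 W/m².
Total ΔF = 2.3204 + 0.5551 + 0.0047 = 2.8802 W/m².
ΔT = λ ΔF = 0.65 × 2.88 = 1.8720 K.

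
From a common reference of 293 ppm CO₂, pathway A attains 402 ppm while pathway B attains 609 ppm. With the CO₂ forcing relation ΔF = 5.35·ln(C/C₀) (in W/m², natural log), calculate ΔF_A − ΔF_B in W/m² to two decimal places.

ΔF_A = 5.35 ln(402/293) = 5.35 × 0.31628 = 1.6921 W/m².
ΔF_B = 5.35 ln(609/293) = 5.35 × 0.73165 = 3.9143 W/m².
Difference: 1.6921 − 3.9143 = -2.2222 W/m².

ΔF_A − ΔF_B = -2.22 W/m²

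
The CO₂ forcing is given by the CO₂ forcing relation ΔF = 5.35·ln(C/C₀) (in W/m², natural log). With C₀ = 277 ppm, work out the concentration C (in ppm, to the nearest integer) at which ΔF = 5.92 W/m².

C ≈ 838 ppm

Set 5.35 ln(C/277) = 5.92, so ln(C/277) = 5.92/5.35 = 1.10654.
Then C/277 = e^1.10654 = 3.02388, giving C = 277 × 3.02388 = 837.61 ppm.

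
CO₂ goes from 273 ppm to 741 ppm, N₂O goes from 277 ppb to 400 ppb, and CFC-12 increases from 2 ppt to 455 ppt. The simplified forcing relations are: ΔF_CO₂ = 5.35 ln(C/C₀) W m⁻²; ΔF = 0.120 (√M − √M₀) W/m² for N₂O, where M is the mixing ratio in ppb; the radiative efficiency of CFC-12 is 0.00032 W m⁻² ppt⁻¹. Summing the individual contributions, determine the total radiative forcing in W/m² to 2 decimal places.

CO₂: 5.35 × ln(741/273) = 5.35 × ln(2.71429) = 5.35 × 0.99853 = 5.3421 W/m².
N₂O: 0.120 × (√400 − √277) = 0.120 × (20.0000 − 16.6433) = 0.120 × 3.3567 = 0.4028 W/m².
CFC-12: ΔF = 0.00032 × (455 − 2) = 0.00032 × 453 = 0.1450 W/m².
Total ΔF = 5.3421 + 0.4028 + 0.1450 = 5.8899 W/m².

ΔF = 5.89 W/m²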